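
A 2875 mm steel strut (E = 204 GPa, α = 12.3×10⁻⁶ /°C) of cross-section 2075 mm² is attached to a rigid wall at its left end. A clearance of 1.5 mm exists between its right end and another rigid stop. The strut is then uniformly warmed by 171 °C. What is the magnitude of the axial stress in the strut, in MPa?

Unrestrained expansion: δ_free = αΔT L = 12.3×10⁻⁶ × 171 × 2875 = 6.047 mm.
This exceeds the 1.5 mm gap, so the wall pushes back. The portion of expansion that must be recovered elastically is δ_free − gap = 6.047 − 1.5 = 4.547 mm.
So σ = E(δ_free − g)/L = 204×10³ × 4.547/2875 = 322.6 MPa.

σ ≈ 323 MPa (compressive)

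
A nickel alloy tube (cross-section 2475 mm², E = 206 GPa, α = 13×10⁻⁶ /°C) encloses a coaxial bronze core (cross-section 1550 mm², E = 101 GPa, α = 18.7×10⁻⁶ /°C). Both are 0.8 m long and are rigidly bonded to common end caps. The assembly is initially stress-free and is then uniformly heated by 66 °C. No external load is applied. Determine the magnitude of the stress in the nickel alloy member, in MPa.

Equilibrium of a rigid end plate with no external load gives equal and opposite internal forces ±P in the two members. Since α_{bronze} > α_{nickel alloy}, heating drives the bronze into compression and the nickel alloy into tension.
Compatibility of the two members (thermal + elastic change equal): (α₁ − α₂)ΔT = P·[1/(A₁E₁) + 1/(A₂E₂)].
|α₁ − α₂|·ΔT = 5.7×10⁻⁶ × 66 = 0.0003762.
1/(A₁E₁) + 1/(A₂E₂) = 1/(2475×206×10³) + 1/(1550×101×10³) = 8.349×10⁻⁹ N⁻¹.
P = 0.0003762 / 8.349×10⁻⁹ = 45060 N = 45.06 kN.
σ_{nickel alloy} = P/A₁ = 45060/2475 = 18.21 MPa, tensile.

σ ≈ 18.2 MPa (tensile)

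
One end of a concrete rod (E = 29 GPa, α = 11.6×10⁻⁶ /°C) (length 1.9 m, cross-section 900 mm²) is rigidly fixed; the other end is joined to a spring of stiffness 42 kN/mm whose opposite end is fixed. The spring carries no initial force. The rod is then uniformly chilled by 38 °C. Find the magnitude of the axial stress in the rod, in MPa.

If the spring were absent the rod would shorten by αΔT L = 11.6×10⁻⁶ × 38 × 1900 = 0.8375 mm.
With a force P in the spring, the elastic change of the rod is PL/(AE) and that of the spring is P/k; compatibility requires their sum to equal δ_free.
So P = δ_free / [L/(AE) + 1/k] = 0.8375 / [ 1900/(900×29×10³) + 1/(42×10³) ].
P = 0.8375 / 9.661×10⁻⁵ = 8669 N.
σ = P/A = 8669/900 = 9.633 MPa.

σ ≈ 9.63 MPa (tensile)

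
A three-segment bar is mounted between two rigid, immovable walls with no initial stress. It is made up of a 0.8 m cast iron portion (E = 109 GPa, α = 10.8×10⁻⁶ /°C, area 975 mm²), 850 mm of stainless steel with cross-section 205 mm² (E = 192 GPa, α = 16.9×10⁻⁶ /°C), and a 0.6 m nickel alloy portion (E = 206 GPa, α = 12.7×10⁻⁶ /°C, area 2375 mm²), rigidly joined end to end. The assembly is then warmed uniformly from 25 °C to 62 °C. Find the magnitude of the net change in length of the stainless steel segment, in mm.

|ΔL| ≈ 0.275 mm

If the supports were absent, the total length change would be Σ αᵢΔT Lᵢ = 10.8×10⁻⁶×37×800 + 16.9×10⁻⁶×37×850 + 12.7×10⁻⁶×37×600 = 1.133 mm.
The rigid supports impose zero overall length change; the single axial force P common to all segments must satisfy P Σ Lᵢ/(AᵢEᵢ) = δ_free.
The series flexibility is Σ Lᵢ/(AᵢEᵢ) = 800/(975×109×10³) + 850/(205×192×10³) + 600/(2375×206×10³) = 3.035×10⁻⁵ mm/N.
P = 1.133 / 3.035×10⁻⁵ = 37340 N = 37.34 kN, compressive.
For the stainless steel segment, free thermal change = 16.9×10⁻⁶×37×850 = 0.5315 mm and elastic change from P = 37340×850/(205×192×10³) = 0.8063 mm; these oppose, so the net change is 0.275 mm (segment shortens).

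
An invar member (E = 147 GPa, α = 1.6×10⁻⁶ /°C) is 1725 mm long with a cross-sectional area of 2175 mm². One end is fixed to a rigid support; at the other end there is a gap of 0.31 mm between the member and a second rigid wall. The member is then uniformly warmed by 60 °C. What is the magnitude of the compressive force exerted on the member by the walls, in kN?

If the wall were absent the member would grow by αΔT L = 1.6×10⁻⁶ × 60 × 1725 = 0.1656 mm.
This is smaller than the 0.31 mm clearance, so the member expands freely without reaching the stop — the stress is zero.

P ≈ 0 kN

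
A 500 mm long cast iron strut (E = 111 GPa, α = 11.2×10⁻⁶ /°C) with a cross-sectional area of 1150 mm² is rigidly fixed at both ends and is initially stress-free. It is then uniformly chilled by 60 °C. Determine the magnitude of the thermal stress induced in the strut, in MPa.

Because both ends are immovable the net strain is zero, and the suppressed thermal strain is αΔT = 11.2×10⁻⁶ × 60 = 672×10⁻⁶.
σ = EαΔT = 111×10³ × 11.2×10⁻⁶ × 60 = 74.59 MPa (tensile; the strut is trying to contract).

σ ≈ 74.6 MPa (tensile)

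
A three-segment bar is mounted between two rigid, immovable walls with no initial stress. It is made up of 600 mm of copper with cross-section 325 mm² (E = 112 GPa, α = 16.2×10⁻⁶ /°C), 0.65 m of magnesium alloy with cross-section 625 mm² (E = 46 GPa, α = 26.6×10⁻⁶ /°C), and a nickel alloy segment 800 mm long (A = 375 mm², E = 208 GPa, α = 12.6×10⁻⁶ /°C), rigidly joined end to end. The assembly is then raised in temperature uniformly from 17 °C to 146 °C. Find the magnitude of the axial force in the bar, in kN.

With the walls removed the bar would change length by δ_free = Σ αᵢΔT Lᵢ = 16.2×10⁻⁶×129×600 + 26.6×10⁻⁶×129×650 + 12.6×10⁻⁶×129×800 = 4.785 mm.
The walls prevent any net length change, so an axial force P (same in every segment) develops. Compatibility: P · Σ Lᵢ/(AᵢEᵢ) = δ_free.
The series flexibility is Σ Lᵢ/(AᵢEᵢ) = 600/(325×112×10³) + 650/(625×46×10³) + 800/(375×208×10³) = 4.935×10⁻⁵ mm/N.
Hence P = δ_free / Σ(L/AE) = 4.785/4.935×10⁻⁵ = 96.96 kN (compressive).

P ≈ 97 kN (compressive)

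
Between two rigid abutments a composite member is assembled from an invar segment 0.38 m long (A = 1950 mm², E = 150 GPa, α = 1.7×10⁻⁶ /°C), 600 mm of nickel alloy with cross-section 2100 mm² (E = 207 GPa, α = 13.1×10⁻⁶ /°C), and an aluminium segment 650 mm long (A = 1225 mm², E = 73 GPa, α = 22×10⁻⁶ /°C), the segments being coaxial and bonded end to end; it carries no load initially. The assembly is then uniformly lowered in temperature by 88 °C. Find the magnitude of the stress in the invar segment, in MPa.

Free thermal contraction of the whole bar: Σ αᵢΔT Lᵢ = 1.7×10⁻⁶×88×380 + 13.1×10⁻⁶×88×600 + 22×10⁻⁶×88×650 = 2.007 mm.
The rigid supports impose zero overall length change; the single axial force P common to all segments must satisfy P Σ Lᵢ/(AᵢEᵢ) = δ_free.
The series flexibility is Σ Lᵢ/(AᵢEᵢ) = 380/(1950×150×10³) + 600/(2100×207×10³) + 650/(1225×73×10³) = 9.948×10⁻⁶ mm/N.
Hence P = δ_free / Σ(L/AE) = 2.007/9.948×10⁻⁶ = 201.7 kN (tensile).
σ_{invar} = P / A = 201700 / 1950 = 103.5 MPa.

σ ≈ 103 MPa (tensile)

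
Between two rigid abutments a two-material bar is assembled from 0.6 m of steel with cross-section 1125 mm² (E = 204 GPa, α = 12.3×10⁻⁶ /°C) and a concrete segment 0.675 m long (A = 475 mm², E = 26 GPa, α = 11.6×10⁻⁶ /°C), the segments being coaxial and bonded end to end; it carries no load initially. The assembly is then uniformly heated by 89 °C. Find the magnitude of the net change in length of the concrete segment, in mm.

If the supports were absent, the total length change would be Σ αᵢΔT Lᵢ = 12.3×10⁻⁶×89×600 + 11.6×10⁻⁶×89×675 = 1.354 mm.
The walls prevent any net length change, so an axial force P (same in every segment) develops. Compatibility: P · Σ Lᵢ/(AᵢEᵢ) = δ_free.
Σ Lᵢ/(AᵢEᵢ) = 600/(1125×204×10³) + 675/(475×26×10³) = 5.727×10⁻⁵ mm/N.
P = 1.354 / 5.727×10⁻⁵ = 23640 N = 23.64 kN, compressive.
For the concrete segment, free thermal change = 11.6×10⁻⁶×89×675 = 0.6969 mm and elastic change from P = 23640×675/(475×26×10³) = 1.292 mm; these oppose, so the net change is 0.595 mm (segment shortens).

|ΔL| ≈ 0.595 mm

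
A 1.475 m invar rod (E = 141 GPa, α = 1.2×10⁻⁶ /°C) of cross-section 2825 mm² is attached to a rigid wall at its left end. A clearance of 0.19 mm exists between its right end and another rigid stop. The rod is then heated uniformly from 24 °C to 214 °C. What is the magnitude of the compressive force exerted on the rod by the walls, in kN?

P ≈ 39.5 kN

Free thermal elongation = αΔT L = 1.2×10⁻⁶ × 190 × 1475 = 0.3363 mm.
This exceeds the 0.19 mm gap, so the wall pushes back. The portion of expansion that must be recovered elastically is δ_free − gap = 0.3363 − 0.19 = 0.1463 mm.
Compatibility: PL/(AE) = 0.1463 mm, so σ = P/A = E × (0.1463/1475) = 13.99 MPa.
P = σA = 13.99 × 2825 = 39.51 kN.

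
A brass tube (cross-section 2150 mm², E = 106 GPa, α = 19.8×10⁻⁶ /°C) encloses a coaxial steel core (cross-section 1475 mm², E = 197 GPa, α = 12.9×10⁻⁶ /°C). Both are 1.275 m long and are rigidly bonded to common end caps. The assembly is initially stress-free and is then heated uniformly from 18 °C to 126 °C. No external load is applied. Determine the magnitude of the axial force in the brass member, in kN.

Both members must finish at the same length. With the larger α, the brass tends to over-expand; the plates restrain it, putting the brass in compression and the steel in tension. With no external load the two internal forces are equal and opposite, magnitude P.
Compatibility of the two members (thermal + elastic change equal): (α₁ − α₂)ΔT = P·[1/(A₁E₁) + 1/(A₂E₂)].
|α₁ − α₂|·ΔT = 6.9×10⁻⁶ × 108 = 0.0007452.
1/(A₁E₁) + 1/(A₂E₂) = 1/(2150×106×10³) + 1/(1475×197×10³) = 7.829×10⁻⁹ N⁻¹.
So P = 0.0007452 / 7.829×10⁻⁹ = 95.18 kN.

P ≈ 95.2 kN (compressive in the brass)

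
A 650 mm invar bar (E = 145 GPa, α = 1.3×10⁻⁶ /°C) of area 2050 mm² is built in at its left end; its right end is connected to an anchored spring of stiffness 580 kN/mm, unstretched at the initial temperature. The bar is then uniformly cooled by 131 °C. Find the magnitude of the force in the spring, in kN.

P ≈ 28.3 kN

Free thermal contraction: δ_free = αΔT L = 1.3×10⁻⁶ × 131 × 650 = 0.1107 mm.
With a force P in the spring, the elastic change of the bar is PL/(AE) and that of the spring is P/k; compatibility requires their sum to equal δ_free.
P [ L/(AE) + 1/k ] = δ_free → P [ 650/(2050×145×10³) + 1/(580×10³) ] = 0.1107.
P = 0.1107 / 3.911×10⁻⁶ = 28300 N.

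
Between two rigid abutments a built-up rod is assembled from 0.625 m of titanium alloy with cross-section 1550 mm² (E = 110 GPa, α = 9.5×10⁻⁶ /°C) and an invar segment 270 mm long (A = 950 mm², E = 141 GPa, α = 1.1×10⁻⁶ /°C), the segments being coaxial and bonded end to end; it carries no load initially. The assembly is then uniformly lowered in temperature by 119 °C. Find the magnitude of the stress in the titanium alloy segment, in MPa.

σ ≈ 84.2 MPa (tensile)

With the walls removed the bar would change length by δ_free = Σ αᵢΔT Lᵢ = 9.5×10⁻⁶×119×625 + 1.1×10⁻⁶×119×270 = 0.7419 mm.
The walls prevent any net length change, so an axial force P (same in every segment) develops. Compatibility: P · Σ Lᵢ/(AᵢEᵢ) = δ_free.
The series flexibility is Σ Lᵢ/(AᵢEᵢ) = 625/(1550×110×10³) + 270/(950×141×10³) = 5.681×10⁻⁶ mm/N.
So P = 0.7419 / 5.681×10⁻⁶ = 130.6 kN, tensile.
σ_{titanium alloy} = P / A = 130600 / 1550 = 84.25 MPa.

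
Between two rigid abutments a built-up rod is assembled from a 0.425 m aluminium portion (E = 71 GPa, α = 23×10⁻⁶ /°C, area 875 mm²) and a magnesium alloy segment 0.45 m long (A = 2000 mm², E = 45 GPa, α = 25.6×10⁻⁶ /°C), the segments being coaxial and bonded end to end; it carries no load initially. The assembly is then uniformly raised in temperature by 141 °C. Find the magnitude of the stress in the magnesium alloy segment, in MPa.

σ ≈ 127 MPa (compressive)

With the walls removed the bar would change length by δ_free = Σ αᵢΔT Lᵢ = 23×10⁻⁶×141×425 + 25.6×10⁻⁶×141×450 = 3.003 mm.
The walls prevent any net length change, so an axial force P (same in every segment) develops. Compatibility: P · Σ Lᵢ/(AᵢEᵢ) = δ_free.
Σ Lᵢ/(AᵢEᵢ) = 425/(875×71×10³) + 450/(2000×45×10³) = 1.184×10⁻⁵ mm/N.
P = 3.003 / 1.184×10⁻⁵ = 253600 N = 253.6 kN, compressive.
σ_{magnesium alloy} = P / A = 253600 / 2000 = 126.8 MPa.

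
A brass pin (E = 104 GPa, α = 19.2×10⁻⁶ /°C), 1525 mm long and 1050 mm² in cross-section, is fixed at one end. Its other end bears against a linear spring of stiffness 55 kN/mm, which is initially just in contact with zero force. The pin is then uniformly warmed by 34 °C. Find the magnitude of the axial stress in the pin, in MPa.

The unrestrained thermal change is αΔT L = 19.2×10⁻⁶ × 34 × 1525 = 0.9955 mm.
Let P be the compressive force at the spring. The pin shortens elastically by PL/(AE) and the spring compresses by P/k; together these equal δ_free.
P [ L/(AE) + 1/k ] = δ_free → P [ 1525/(1050×104×10³) + 1/(55×10³) ] = 0.9955.
P = 0.9955 / 3.215×10⁻⁵ = 30970 N.
σ = P/A = 30970/1050 = 29.49 MPa.

σ ≈ 29.5 MPa (compressive)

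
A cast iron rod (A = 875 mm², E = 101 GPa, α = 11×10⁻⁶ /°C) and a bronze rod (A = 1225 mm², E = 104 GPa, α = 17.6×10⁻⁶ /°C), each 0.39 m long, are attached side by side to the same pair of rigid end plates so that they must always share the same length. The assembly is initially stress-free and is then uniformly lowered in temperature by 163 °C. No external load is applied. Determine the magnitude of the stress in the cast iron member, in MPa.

The bronze has the larger α, so on cooling it would change length more than the cast iron if both were free. The rigid plates force a common final length, so the bronze is put into tension and the cast iron into compression, with equal and opposite forces P (no external load).
Equating the net (thermal + elastic) strains gives |α₁ − α₂|·ΔT = P·[1/(A₁E₁) + 1/(A₂E₂)].
|α₁ − α₂|·ΔT = 6.6×10⁻⁶ × 163 = 0.001076.
1/(A₁E₁) + 1/(A₂E₂) = 1/(875×101×10³) + 1/(1225×104×10³) = 1.916×10⁻⁸ N⁻¹.
P = 0.001076 / 1.916×10⁻⁸ = 56130 N = 56.13 kN.
σ_{cast iron} = P/A₁ = 56130/875 = 64.15 MPa, compressive.

σ ≈ 64.2 MPa (compressive)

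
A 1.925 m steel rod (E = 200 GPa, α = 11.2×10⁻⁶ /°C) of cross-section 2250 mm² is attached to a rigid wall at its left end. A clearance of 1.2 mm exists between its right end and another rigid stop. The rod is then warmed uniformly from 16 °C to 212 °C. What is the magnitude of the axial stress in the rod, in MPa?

Free thermal elongation = αΔT L = 11.2×10⁻⁶ × 196 × 1925 = 4.226 mm.
This exceeds the 1.2 mm gap, so the wall pushes back. The portion of expansion that must be recovered elastically is δ_free − gap = 4.226 − 1.2 = 3.026 mm.
That suppressed elongation corresponds to σ = E·Δ/L = 200×10³ × 3.026/1925 = 314.4 MPa.

σ ≈ 314 MPa (compressive)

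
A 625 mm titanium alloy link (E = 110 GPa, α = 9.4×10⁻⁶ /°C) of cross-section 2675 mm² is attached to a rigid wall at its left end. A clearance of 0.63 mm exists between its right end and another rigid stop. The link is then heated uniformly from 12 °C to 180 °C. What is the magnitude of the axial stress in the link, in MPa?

σ ≈ 62.8 MPa (compressive)

Free thermal elongation = αΔT L = 9.4×10⁻⁶ × 168 × 625 = 0.987 mm.
The gap closes (δ_free > 0.63 mm) and the wall then resists a further 0.987 − 0.63 = 0.357 mm of expansion.
So σ = E(δ_free − g)/L = 110×10³ × 0.357/625 = 62.83 MPa.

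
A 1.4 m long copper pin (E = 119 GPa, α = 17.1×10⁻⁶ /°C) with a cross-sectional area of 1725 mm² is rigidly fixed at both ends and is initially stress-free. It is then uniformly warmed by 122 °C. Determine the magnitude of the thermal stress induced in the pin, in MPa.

Because both ends are immovable the net strain is zero, and the suppressed thermal strain is αΔT = 17.1×10⁻⁶ × 122 = 2086.2×10⁻⁶.
Hence σ = E·αΔT = 119×10³ × 2086.2×10⁻⁶ = 248.3 MPa, compressive.

σ ≈ 248 MPa (compressive)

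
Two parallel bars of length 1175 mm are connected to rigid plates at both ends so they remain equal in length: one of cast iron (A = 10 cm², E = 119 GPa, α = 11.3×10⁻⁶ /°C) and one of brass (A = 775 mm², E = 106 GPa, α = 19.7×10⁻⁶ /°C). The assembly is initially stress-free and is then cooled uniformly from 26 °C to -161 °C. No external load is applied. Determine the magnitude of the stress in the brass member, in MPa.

Both members must finish at the same length. With the larger α, the brass tends to over-contract; the plates restrain it, putting the brass in tension and the cast iron in compression. With no external load the two internal forces are equal and opposite, magnitude P.
Setting the final lengths equal and cancelling L: (α₁ − α₂)ΔT = P/(A₁E₁) + P/(A₂E₂).
|α₁ − α₂|·ΔT = 8.4×10⁻⁶ × 187 = 0.001571.
1/(A₁E₁) + 1/(A₂E₂) = 1/(1000×119×10³) + 1/(775×106×10³) = 2.058×10⁻⁸ N⁻¹.
P = 0.001571 / 2.058×10⁻⁸ = 76340 N = 76.34 kN.
σ_{brass} = P/A₂ = 76340/775 = 98.5 MPa, tensile.

σ ≈ 98.5 MPa (tensile)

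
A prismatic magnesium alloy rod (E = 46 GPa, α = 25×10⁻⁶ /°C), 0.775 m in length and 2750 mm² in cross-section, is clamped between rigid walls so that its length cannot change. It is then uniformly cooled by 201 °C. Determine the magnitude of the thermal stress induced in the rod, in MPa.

σ ≈ 231 MPa (tensile)

Because both ends are immovable the net strain is zero, and the suppressed thermal strain is αΔT = 25×10⁻⁶ × 201 = 5025×10⁻⁶.
σ = EαΔT = 46×10³ × 25×10⁻⁶ × 201 = 231.1 MPa (tensile; the rod is trying to contract).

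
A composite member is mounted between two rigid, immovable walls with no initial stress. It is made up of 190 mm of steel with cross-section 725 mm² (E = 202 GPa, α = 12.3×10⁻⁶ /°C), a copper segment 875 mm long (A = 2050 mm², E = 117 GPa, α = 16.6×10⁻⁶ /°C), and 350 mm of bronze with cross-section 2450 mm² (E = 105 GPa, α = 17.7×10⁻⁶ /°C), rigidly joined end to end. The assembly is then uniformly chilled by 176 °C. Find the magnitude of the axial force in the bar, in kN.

If the supports were absent, the total length change would be Σ αᵢΔT Lᵢ = 12.3×10⁻⁶×176×190 + 16.6×10⁻⁶×176×875 + 17.7×10⁻⁶×176×350 = 4.058 mm.
Since the ends are fixed, an axial force P builds up, equal in every segment, with P · Σ Lᵢ/(AᵢEᵢ) = δ_free.
Σ Lᵢ/(AᵢEᵢ) = 190/(725×202×10³) + 875/(2050×117×10³) + 350/(2450×105×10³) = 6.306×10⁻⁶ mm/N.
So P = 4.058 / 6.306×10⁻⁶ = 643.5 kN, tensile.

P ≈ 644 kN (tensile)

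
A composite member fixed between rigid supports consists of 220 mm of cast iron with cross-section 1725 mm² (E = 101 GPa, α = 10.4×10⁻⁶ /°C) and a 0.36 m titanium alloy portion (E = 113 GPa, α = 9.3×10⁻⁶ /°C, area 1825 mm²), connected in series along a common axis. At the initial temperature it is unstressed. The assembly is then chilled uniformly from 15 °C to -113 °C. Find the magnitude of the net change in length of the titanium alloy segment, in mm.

If the supports were absent, the total length change would be Σ αᵢΔT Lᵢ = 10.4×10⁻⁶×128×220 + 9.3×10⁻⁶×128×360 = 0.7214 mm.
Since the ends are fixed, an axial force P builds up, equal in every segment, with P · Σ Lᵢ/(AᵢEᵢ) = δ_free.
Σ Lᵢ/(AᵢEᵢ) = 220/(1725×101×10³) + 360/(1825×113×10³) = 3.008×10⁻⁶ mm/N.
P = 0.7214 / 3.008×10⁻⁶ = 239800 N = 239.8 kN, tensile.
For the titanium alloy segment, free thermal change = 9.3×10⁻⁶×128×360 = 0.4285 mm and elastic change from P = 239800×360/(1825×113×10³) = 0.4186 mm; these oppose, so the net change is 0.00994 mm (segment shortens).

|ΔL| ≈ 0.00994 mm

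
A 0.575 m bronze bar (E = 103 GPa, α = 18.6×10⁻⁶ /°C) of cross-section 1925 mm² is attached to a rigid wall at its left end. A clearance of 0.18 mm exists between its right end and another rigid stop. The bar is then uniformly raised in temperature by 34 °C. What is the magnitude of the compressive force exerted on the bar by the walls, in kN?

P ≈ 63.3 kN

Unrestrained expansion: δ_free = αΔT L = 18.6×10⁻⁶ × 34 × 575 = 0.3636 mm.
After closing the 0.18 mm clearance, 0.3636 − 0.18 = 0.1836 mm of expansion remains to be suppressed by the wall.
Compatibility: PL/(AE) = 0.1836 mm, so σ = P/A = E × (0.1836/575) = 32.89 MPa.
Force on the wall = σA = 32.89 × 1925 mm² = 63.32 kN.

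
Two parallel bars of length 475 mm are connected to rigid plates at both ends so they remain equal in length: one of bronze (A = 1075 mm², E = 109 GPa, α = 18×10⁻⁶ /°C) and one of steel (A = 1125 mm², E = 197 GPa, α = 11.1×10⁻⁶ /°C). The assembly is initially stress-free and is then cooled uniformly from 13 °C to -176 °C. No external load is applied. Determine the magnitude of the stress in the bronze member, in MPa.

The bronze has the larger α, so on cooling it would change length more than the steel if both were free. The rigid plates force a common final length, so the bronze is put into tension and the steel into compression, with equal and opposite forces P (no external load).
Setting the final lengths equal and cancelling L: (α₁ − α₂)ΔT = P/(A₁E₁) + P/(A₂E₂).
|α₁ − α₂|·ΔT = 6.9×10⁻⁶ × 189 = 0.001304.
1/(A₁E₁) + 1/(A₂E₂) = 1/(1075×109×10³) + 1/(1125×197×10³) = 1.305×10⁻⁸ N⁻¹.
P = 0.001304 / 1.305×10⁻⁸ = 99960 N = 99.96 kN.
σ_{bronze} = P/A₁ = 99960/1075 = 92.98 MPa, tensile.

σ ≈ 93 MPa (tensile)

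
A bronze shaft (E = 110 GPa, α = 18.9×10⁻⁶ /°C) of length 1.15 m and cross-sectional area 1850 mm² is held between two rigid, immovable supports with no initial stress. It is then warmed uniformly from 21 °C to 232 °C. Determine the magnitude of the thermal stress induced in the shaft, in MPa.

σ ≈ 439 MPa (compressive)

The supports are rigid, so the total axial strain is zero. The restrained thermal strain is ε = αΔT = 18.9×10⁻⁶ × 211 = 3987.9×10⁻⁶.
Hence σ = E·αΔT = 110×10³ × 3987.9×10⁻⁶ = 438.7 MPa, compressive.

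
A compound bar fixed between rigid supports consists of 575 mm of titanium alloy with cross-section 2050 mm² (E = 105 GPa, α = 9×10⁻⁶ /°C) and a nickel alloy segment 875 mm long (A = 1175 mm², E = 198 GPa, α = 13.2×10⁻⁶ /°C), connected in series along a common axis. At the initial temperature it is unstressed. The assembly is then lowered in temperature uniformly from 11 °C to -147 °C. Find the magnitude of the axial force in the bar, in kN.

P ≈ 411 kN (tensile)

With the walls removed the bar would change length by δ_free = Σ αᵢΔT Lᵢ = 9×10⁻⁶×158×575 + 13.2×10⁻⁶×158×875 = 2.643 mm.
Since the ends are fixed, an axial force P builds up, equal in every segment, with P · Σ Lᵢ/(AᵢEᵢ) = δ_free.
Σ Lᵢ/(AᵢEᵢ) = 575/(2050×105×10³) + 875/(1175×198×10³) = 6.432×10⁻⁶ mm/N.
So P = 2.643 / 6.432×10⁻⁶ = 410.8 kN, tensile.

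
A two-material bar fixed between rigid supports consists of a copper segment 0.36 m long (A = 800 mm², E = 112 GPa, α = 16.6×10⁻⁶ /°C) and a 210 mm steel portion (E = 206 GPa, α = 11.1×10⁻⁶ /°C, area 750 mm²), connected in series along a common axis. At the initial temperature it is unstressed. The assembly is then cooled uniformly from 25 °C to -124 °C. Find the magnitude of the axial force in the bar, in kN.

P ≈ 230 kN (tensile)

Free thermal contraction of the whole bar: Σ αᵢΔT Lᵢ = 16.6×10⁻⁶×149×360 + 11.1×10⁻⁶×149×210 = 1.238 mm.
The walls prevent any net length change, so an axial force P (same in every segment) develops. Compatibility: P · Σ Lᵢ/(AᵢEᵢ) = δ_free.
Σ Lᵢ/(AᵢEᵢ) = 360/(800×112×10³) + 210/(750×206×10³) = 5.377×10⁻⁶ mm/N.
P = 1.238 / 5.377×10⁻⁶ = 230200 N = 230.2 kN, tensile.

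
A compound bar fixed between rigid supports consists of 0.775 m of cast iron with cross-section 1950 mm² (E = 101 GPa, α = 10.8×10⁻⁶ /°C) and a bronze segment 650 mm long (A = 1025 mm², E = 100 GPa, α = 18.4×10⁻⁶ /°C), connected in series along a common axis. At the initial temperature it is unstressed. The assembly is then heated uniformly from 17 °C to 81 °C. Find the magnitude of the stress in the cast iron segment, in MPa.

σ ≈ 64.9 MPa (compressive)

With the walls removed the bar would change length by δ_free = Σ αᵢΔT Lᵢ = 10.8×10⁻⁶×64×775 + 18.4×10⁻⁶×64×650 = 1.301 mm.
The walls prevent any net length change, so an axial force P (same in every segment) develops. Compatibility: P · Σ Lᵢ/(AᵢEᵢ) = δ_free.
Σ Lᵢ/(AᵢEᵢ) = 775/(1950×101×10³) + 650/(1025×100×10³) = 1.028×10⁻⁵ mm/N.
P = 1.301 / 1.028×10⁻⁵ = 126600 N = 126.6 kN, compressive.
σ_{cast iron} = P / A = 126600 / 1950 = 64.93 MPa.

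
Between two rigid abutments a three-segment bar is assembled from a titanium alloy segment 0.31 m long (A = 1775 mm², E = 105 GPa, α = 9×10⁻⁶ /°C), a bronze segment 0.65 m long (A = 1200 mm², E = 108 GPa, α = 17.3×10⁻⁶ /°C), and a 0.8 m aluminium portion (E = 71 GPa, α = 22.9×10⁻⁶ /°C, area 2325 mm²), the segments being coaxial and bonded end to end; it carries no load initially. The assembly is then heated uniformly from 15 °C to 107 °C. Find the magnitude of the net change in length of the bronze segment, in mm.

If the supports were absent, the total length change would be Σ αᵢΔT Lᵢ = 9×10⁻⁶×92×310 + 17.3×10⁻⁶×92×650 + 22.9×10⁻⁶×92×800 = 2.977 mm.
Since the ends are fixed, an axial force P builds up, equal in every segment, with P · Σ Lᵢ/(AᵢEᵢ) = δ_free.
Σ Lᵢ/(AᵢEᵢ) = 310/(1775×105×10³) + 650/(1200×108×10³) + 800/(2325×71×10³) = 1.153×10⁻⁵ mm/N.
P = 2.977 / 1.153×10⁻⁵ = 258300 N = 258.3 kN, compressive.
For the bronze segment, free thermal change = 17.3×10⁻⁶×92×650 = 1.035 mm and elastic change from P = 258300×650/(1200×108×10³) = 1.295 mm; these oppose, so the net change is 0.261 mm (segment shortens).

|ΔL| ≈ 0.261 mm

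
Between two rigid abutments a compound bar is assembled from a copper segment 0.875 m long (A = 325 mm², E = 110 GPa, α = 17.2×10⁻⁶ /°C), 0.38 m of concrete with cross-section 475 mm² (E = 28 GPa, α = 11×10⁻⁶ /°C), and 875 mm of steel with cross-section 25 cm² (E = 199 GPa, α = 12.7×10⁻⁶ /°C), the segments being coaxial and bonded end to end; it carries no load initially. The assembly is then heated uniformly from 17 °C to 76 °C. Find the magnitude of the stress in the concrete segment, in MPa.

σ ≈ 68.8 MPa (compressive)

If the supports were absent, the total length change would be Σ αᵢΔT Lᵢ = 17.2×10⁻⁶×59×875 + 11×10⁻⁶×59×380 + 12.7×10⁻⁶×59×875 = 1.79 mm.
Since the ends are fixed, an axial force P builds up, equal in every segment, with P · Σ Lᵢ/(AᵢEᵢ) = δ_free.
Σ Lᵢ/(AᵢEᵢ) = 875/(325×110×10³) + 380/(475×28×10³) + 875/(2500×199×10³) = 5.481×10⁻⁵ mm/N.
Hence P = δ_free / Σ(L/AE) = 1.79/5.481×10⁻⁵ = 32.66 kN (compressive).
σ_{concrete} = P / A = 32660 / 475 = 68.77 MPa.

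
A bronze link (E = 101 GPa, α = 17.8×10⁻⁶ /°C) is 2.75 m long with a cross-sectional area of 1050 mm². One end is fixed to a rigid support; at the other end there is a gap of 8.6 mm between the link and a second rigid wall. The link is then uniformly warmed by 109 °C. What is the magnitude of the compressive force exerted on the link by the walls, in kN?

P ≈ 0 kN

Unrestrained expansion: δ_free = αΔT L = 17.8×10⁻⁶ × 109 × 2750 = 5.336 mm.
This is smaller than the 8.6 mm clearance, so the link expands freely without reaching the stop — the stress is zero.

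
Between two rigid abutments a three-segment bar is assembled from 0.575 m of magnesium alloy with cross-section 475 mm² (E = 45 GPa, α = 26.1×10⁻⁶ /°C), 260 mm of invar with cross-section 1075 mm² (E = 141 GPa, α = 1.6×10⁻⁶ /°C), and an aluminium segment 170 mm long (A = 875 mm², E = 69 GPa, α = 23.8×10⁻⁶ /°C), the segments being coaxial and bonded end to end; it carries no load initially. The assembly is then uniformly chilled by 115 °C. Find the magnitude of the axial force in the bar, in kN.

P ≈ 71.2 kN (tensile)

If the supports were absent, the total length change would be Σ αᵢΔT Lᵢ = 26.1×10⁻⁶×115×575 + 1.6×10⁻⁶×115×260 + 23.8×10⁻⁶×115×170 = 2.239 mm.
The rigid supports impose zero overall length change; the single axial force P common to all segments must satisfy P Σ Lᵢ/(AᵢEᵢ) = δ_free.
The series flexibility is Σ Lᵢ/(AᵢEᵢ) = 575/(475×45×10³) + 260/(1075×141×10³) + 170/(875×69×10³) = 3.143×10⁻⁵ mm/N.
Hence P = δ_free / Σ(L/AE) = 2.239/3.143×10⁻⁵ = 71.23 kN (tensile).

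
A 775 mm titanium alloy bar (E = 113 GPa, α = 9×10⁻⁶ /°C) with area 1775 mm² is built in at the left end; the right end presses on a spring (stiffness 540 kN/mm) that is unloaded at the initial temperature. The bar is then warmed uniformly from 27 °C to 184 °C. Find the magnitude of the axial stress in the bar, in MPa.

σ ≈ 108 MPa (compressive)

Free thermal expansion: δ_free = αΔT L = 9×10⁻⁶ × 157 × 775 = 1.095 mm.
With a force P in the spring, the elastic change of the bar is PL/(AE) and that of the spring is P/k; compatibility requires their sum to equal δ_free.
P [ L/(AE) + 1/k ] = δ_free → P [ 775/(1775×113×10³) + 1/(540×10³) ] = 1.095.
P = 1.095 / 5.716×10⁻⁶ = 191600 N.
σ = P/A = 191600/1775 = 107.9 MPa.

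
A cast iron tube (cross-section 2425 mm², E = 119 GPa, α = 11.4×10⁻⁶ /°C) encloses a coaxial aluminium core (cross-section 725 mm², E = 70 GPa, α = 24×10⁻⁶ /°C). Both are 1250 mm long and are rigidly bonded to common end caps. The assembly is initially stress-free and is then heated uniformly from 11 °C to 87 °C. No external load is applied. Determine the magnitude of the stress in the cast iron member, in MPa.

σ ≈ 17 MPa (tensile)

Both members must finish at the same length. With the larger α, the aluminium tends to over-expand; the plates restrain it, putting the aluminium in compression and the cast iron in tension. With no external load the two internal forces are equal and opposite, magnitude P.
Setting the final lengths equal and cancelling L: (α₁ − α₂)ΔT = P/(A₁E₁) + P/(A₂E₂).
|α₁ − α₂|·ΔT = 12.6×10⁻⁶ × 76 = 0.0009576.
1/(A₁E₁) + 1/(A₂E₂) = 1/(2425×119×10³) + 1/(725×70×10³) = 2.317×10⁻⁸ N⁻¹.
P = 0.0009576 / 2.317×10⁻⁸ = 41330 N = 41.33 kN.
σ_{cast iron} = P/A₁ = 41330/2425 = 17.04 MPa, tensile.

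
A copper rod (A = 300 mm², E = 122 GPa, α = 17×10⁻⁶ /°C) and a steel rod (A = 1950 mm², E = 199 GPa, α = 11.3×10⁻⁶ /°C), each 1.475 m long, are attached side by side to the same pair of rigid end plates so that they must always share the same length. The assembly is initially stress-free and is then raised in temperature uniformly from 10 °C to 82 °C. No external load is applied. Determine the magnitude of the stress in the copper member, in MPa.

σ ≈ 45.8 MPa (compressive)

The copper has the larger α, so on heating it would change length more than the steel if both were free. The rigid plates force a common final length, so the copper is put into compression and the steel into tension, with equal and opposite forces P (no external load).
Equating the net (thermal + elastic) strains gives |α₁ − α₂|·ΔT = P·[1/(A₁E₁) + 1/(A₂E₂)].
|α₁ − α₂|·ΔT = 5.7×10⁻⁶ × 72 = 0.0004104.
1/(A₁E₁) + 1/(A₂E₂) = 1/(300×122×10³) + 1/(1950×199×10³) = 2.99×10⁻⁸ N⁻¹.
So P = 0.0004104 / 2.99×10⁻⁸ = 13.73 kN.
σ_{copper} = P/A₁ = 13730/300 = 45.75 MPa, compressive.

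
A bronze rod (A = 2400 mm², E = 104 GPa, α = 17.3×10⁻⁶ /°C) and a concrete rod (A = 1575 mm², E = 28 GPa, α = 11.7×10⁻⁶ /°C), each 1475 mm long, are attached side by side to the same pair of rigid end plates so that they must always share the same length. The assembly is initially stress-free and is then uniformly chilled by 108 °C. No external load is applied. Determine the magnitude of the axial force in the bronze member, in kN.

P ≈ 22.7 kN (tensile in the bronze)

Both members must finish at the same length. With the larger α, the bronze tends to over-contract; the plates restrain it, putting the bronze in tension and the concrete in compression. With no external load the two internal forces are equal and opposite, magnitude P.
Setting the final lengths equal and cancelling L: (α₁ − α₂)ΔT = P/(A₁E₁) + P/(A₂E₂).
|α₁ − α₂|·ΔT = 5.6×10⁻⁶ × 108 = 0.0006048.
1/(A₁E₁) + 1/(A₂E₂) = 1/(2400×104×10³) + 1/(1575×28×10³) = 2.668×10⁻⁸ N⁻¹.
So P = 0.0006048 / 2.668×10⁻⁸ = 22.67 kN.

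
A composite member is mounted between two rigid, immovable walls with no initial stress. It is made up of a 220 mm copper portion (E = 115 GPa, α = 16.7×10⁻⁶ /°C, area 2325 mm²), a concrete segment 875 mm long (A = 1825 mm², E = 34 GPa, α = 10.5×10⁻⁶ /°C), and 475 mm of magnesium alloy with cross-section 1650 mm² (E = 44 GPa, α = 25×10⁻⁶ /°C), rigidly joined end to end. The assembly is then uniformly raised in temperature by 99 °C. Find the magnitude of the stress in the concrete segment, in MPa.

With the walls removed the bar would change length by δ_free = Σ αᵢΔT Lᵢ = 16.7×10⁻⁶×99×220 + 10.5×10⁻⁶×99×875 + 25×10⁻⁶×99×475 = 2.449 mm.
Since the ends are fixed, an axial force P builds up, equal in every segment, with P · Σ Lᵢ/(AᵢEᵢ) = δ_free.
Σ Lᵢ/(AᵢEᵢ) = 220/(2325×115×10³) + 875/(1825×34×10³) + 475/(1650×44×10³) = 2.147×10⁻⁵ mm/N.
Hence P = δ_free / Σ(L/AE) = 2.449/2.147×10⁻⁵ = 114.1 kN (compressive).
σ_{concrete} = P / A = 114100 / 1825 = 62.51 MPa.

σ ≈ 62.5 MPa (compressive)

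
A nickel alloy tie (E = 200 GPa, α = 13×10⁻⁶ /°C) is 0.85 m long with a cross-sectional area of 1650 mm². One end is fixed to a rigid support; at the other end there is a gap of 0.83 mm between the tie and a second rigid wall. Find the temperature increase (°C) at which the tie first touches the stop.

ΔT ≈ 75.1 °C

The gap closes when αΔT L = 0.83 mm, since the tie is still unstressed at that instant.
So ΔT = g/(αL) = 0.83/(13×10⁻⁶ × 850) = 75.11 °C.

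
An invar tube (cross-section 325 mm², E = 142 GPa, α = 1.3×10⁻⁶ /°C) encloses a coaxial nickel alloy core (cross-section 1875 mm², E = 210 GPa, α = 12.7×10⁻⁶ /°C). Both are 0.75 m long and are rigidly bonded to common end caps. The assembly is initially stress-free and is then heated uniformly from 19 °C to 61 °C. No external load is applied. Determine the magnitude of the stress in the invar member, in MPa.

σ ≈ 60.9 MPa (tensile)

Both members must finish at the same length. With the larger α, the nickel alloy tends to over-expand; the plates restrain it, putting the nickel alloy in compression and the invar in tension. With no external load the two internal forces are equal and opposite, magnitude P.
Setting the final lengths equal and cancelling L: (α₁ − α₂)ΔT = P/(A₁E₁) + P/(A₂E₂).
|α₁ − α₂|·ΔT = 11.4×10⁻⁶ × 42 = 0.0004788.
1/(A₁E₁) + 1/(A₂E₂) = 1/(325×142×10³) + 1/(1875×210×10³) = 2.421×10⁻⁸ N⁻¹.
So P = 0.0004788 / 2.421×10⁻⁸ = 19.78 kN.
σ_{invar} = P/A₁ = 19780/325 = 60.86 MPa, tensile.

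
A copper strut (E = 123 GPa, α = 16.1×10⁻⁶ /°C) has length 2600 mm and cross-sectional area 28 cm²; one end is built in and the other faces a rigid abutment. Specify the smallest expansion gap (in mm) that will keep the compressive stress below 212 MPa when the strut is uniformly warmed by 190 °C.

g ≈ 3.47 mm

Free expansion if unrestrained: δ_free = αΔT L = 16.1×10⁻⁶ × 190 × 2600 = 7.953 mm.
A stress of 212 MPa corresponds to the wall pushing the strut back by σL/E = 212×2600/(123×10³) = 4.481 mm.
The gap must absorb the remainder: g_min = 7.953 − 4.481 = 3.472 mm.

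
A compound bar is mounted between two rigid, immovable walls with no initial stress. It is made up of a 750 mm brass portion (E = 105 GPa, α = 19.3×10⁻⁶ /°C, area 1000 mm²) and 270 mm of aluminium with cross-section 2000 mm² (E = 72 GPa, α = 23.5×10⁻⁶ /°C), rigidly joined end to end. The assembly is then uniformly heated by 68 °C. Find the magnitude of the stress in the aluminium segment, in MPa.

With the walls removed the bar would change length by δ_free = Σ αᵢΔT Lᵢ = 19.3×10⁻⁶×68×750 + 23.5×10⁻⁶×68×270 = 1.416 mm.
The rigid supports impose zero overall length change; the single axial force P common to all segments must satisfy P Σ Lᵢ/(AᵢEᵢ) = δ_free.
Σ Lᵢ/(AᵢEᵢ) = 750/(1000×105×10³) + 270/(2000×72×10³) = 9.018×10⁻⁶ mm/N.
P = 1.416 / 9.018×10⁻⁶ = 157000 N = 157 kN, compressive.
σ_{aluminium} = P / A = 157000 / 2000 = 78.5 MPa.

σ ≈ 78.5 MPa (compressive)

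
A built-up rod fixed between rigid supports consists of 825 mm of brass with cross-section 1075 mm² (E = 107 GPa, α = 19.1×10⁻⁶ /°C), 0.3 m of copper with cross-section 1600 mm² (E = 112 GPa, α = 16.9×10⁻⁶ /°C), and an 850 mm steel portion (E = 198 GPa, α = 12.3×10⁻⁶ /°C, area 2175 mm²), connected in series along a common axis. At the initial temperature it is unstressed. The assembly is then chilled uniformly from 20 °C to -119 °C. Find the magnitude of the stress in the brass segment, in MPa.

Free thermal contraction of the whole bar: Σ αᵢΔT Lᵢ = 19.1×10⁻⁶×139×825 + 16.9×10⁻⁶×139×300 + 12.3×10⁻⁶×139×850 = 4.348 mm.
The walls prevent any net length change, so an axial force P (same in every segment) develops. Compatibility: P · Σ Lᵢ/(AᵢEᵢ) = δ_free.
Σ Lᵢ/(AᵢEᵢ) = 825/(1075×107×10³) + 300/(1600×112×10³) + 850/(2175×198×10³) = 1.082×10⁻⁵ mm/N.
So P = 4.348 / 1.082×10⁻⁵ = 401.9 kN, tensile.
σ_{brass} = P / A = 401900 / 1075 = 373.8 MPa.

σ ≈ 374 MPa (tensile)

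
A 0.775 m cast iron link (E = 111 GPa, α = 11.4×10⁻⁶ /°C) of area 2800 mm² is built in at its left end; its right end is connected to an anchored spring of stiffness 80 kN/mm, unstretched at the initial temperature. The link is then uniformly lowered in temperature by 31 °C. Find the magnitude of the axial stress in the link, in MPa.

The unrestrained thermal change is αΔT L = 11.4×10⁻⁶ × 31 × 775 = 0.2739 mm.
With a force P in the spring, the elastic change of the link is PL/(AE) and that of the spring is P/k; compatibility requires their sum to equal δ_free.
So P = δ_free / [L/(AE) + 1/k] = 0.2739 / [ 775/(2800×111×10³) + 1/(80×10³) ].
P = 0.2739 / 1.499×10⁻⁵ = 18270 N.
σ = P/A = 18270/2800 = 6.524 MPa.

σ ≈ 6.52 MPa (tensile)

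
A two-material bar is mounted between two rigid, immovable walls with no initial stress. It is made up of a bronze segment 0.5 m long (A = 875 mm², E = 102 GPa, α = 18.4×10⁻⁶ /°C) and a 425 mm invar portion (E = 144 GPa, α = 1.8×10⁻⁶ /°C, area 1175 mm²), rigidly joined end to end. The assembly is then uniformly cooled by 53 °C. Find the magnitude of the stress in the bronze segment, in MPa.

σ ≈ 74.4 MPa (tensile)

With the walls removed the bar would change length by δ_free = Σ αᵢΔT Lᵢ = 18.4×10⁻⁶×53×500 + 1.8×10⁻⁶×53×425 = 0.5281 mm.
The rigid supports impose zero overall length change; the single axial force P common to all segments must satisfy P Σ Lᵢ/(AᵢEᵢ) = δ_free.
Σ Lᵢ/(AᵢEᵢ) = 500/(875×102×10³) + 425/(1175×144×10³) = 8.114×10⁻⁶ mm/N.
P = 0.5281 / 8.114×10⁻⁶ = 65090 N = 65.09 kN, tensile.
σ_{bronze} = P / A = 65090 / 875 = 74.39 MPa.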